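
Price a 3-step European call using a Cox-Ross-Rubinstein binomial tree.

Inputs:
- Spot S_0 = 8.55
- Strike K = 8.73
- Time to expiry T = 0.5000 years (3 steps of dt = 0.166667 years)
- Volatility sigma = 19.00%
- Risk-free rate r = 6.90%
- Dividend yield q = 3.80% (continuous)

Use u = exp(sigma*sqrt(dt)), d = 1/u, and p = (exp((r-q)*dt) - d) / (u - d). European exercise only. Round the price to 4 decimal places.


dt = T/N = 0.166667
u = exp(sigma*sqrt(dt)) = 1.080655; d = 1/u = 0.925365
p = (exp((r-q)*dt) - d) / (u - d) = 0.513975
Discount per step: exp(-r*dt) = 0.988566
Stock lattice S(k, i) with i counting down-moves:
  k=0: S(0,0) = 8.5500
  k=1: S(1,0) = 9.2396; S(1,1) = 7.9119
  k=2: S(2,0) = 9.9848; S(2,1) = 8.5500; S(2,2) = 7.3214
  k=3: S(3,0) = 10.7901; S(3,1) = 9.2396; S(3,2) = 7.9119; S(3,3) = 6.7749
Terminal payoffs V(N, i) = max(S_T - K, 0):
  V(3,0) = 2.060141; V(3,1) = 0.509599; V(3,2) = 0.000000; V(3,3) = 0.000000
Backward induction: V(k, i) = exp(-r*dt) * [p * V(k+1, i) + (1-p) * V(k+1, i+1)].
  V(2,0) = exp(-r*dt) * [p*2.060141 + (1-p)*0.509599] = 1.291600
  V(2,1) = exp(-r*dt) * [p*0.509599 + (1-p)*0.000000] = 0.258926
  V(2,2) = exp(-r*dt) * [p*0.000000 + (1-p)*0.000000] = 0.000000
  V(1,0) = exp(-r*dt) * [p*1.291600 + (1-p)*0.258926] = 0.780665
  V(1,1) = exp(-r*dt) * [p*0.258926 + (1-p)*0.000000] = 0.131560
  V(0,0) = exp(-r*dt) * [p*0.780665 + (1-p)*0.131560] = 0.459865

Answer: Price = V(0,0) = 0.4599


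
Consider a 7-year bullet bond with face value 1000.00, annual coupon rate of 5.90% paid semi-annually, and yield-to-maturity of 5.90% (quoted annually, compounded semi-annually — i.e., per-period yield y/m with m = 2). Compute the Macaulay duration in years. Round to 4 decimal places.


Coupon per period c = face * coupon_rate / m = 29.500000
Periods per year m = 2; per-period yield y/m = 0.029500
Number of cashflows N = 14
Cashflows (t years, CF_t, discount factor 1/(1+y/m)^(m*t), PV):
  t = 0.5000: CF_t = 29.500000, DF = 0.971345, PV = 28.654687
  t = 1.0000: CF_t = 29.500000, DF = 0.943512, PV = 27.833596
  t = 1.5000: CF_t = 29.500000, DF = 0.916476, PV = 27.036033
  t = 2.0000: CF_t = 29.500000, DF = 0.890214, PV = 26.261324
  t = 2.5000: CF_t = 29.500000, DF = 0.864706, PV = 25.508814
  t = 3.0000: CF_t = 29.500000, DF = 0.839928, PV = 24.777867
  t = 3.5000: CF_t = 29.500000, DF = 0.815860, PV = 24.067865
  t = 4.0000: CF_t = 29.500000, DF = 0.792482, PV = 23.378207
  t = 4.5000: CF_t = 29.500000, DF = 0.769773, PV = 22.708312
  t = 5.0000: CF_t = 29.500000, DF = 0.747716, PV = 22.057613
  t = 5.5000: CF_t = 29.500000, DF = 0.726290, PV = 21.425559
  t = 6.0000: CF_t = 29.500000, DF = 0.705479, PV = 20.811616
  t = 6.5000: CF_t = 29.500000, DF = 0.685263, PV = 20.215266
  t = 7.0000: CF_t = 1029.500000, DF = 0.665627, PV = 685.263244
Price P = sum_t PV_t = 1000.000000
Macaulay numerator sum_t t * PV_t:
  t * PV_t at t = 0.5000: 14.327343
  t * PV_t at t = 1.0000: 27.833596
  t * PV_t at t = 1.5000: 40.554049
  t * PV_t at t = 2.0000: 52.522647
  t * PV_t at t = 2.5000: 63.772034
  t * PV_t at t = 3.0000: 74.333600
  t * PV_t at t = 3.5000: 84.237526
  t * PV_t at t = 4.0000: 93.512830
  t * PV_t at t = 4.5000: 102.187405
  t * PV_t at t = 5.0000: 110.288063
  t * PV_t at t = 5.5000: 117.840573
  t * PV_t at t = 6.0000: 124.869696
  t * PV_t at t = 6.5000: 131.399227
  t * PV_t at t = 7.0000: 4796.842705
Macaulay duration D = (sum_t t * PV_t) / P = 5834.521295 / 1000.000000 = 5.834521

Answer: Macaulay duration = 5.8345 years


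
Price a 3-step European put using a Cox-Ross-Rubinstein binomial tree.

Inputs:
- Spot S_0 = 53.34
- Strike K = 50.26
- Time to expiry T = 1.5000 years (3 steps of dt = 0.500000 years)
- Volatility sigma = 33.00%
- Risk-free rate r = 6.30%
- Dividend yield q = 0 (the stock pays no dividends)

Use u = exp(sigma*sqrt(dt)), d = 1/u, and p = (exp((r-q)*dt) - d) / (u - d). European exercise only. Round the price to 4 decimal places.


Answer: Price = V(0,0) = 5.2281

Derivation:
dt = T/N = 0.500000
u = exp(sigma*sqrt(dt)) = 1.262817; d = 1/u = 0.791880
p = (exp((r-q)*dt) - d) / (u - d) = 0.509879
Discount per step: exp(-r*dt) = 0.968991
Stock lattice S(k, i) with i counting down-moves:
  k=0: S(0,0) = 53.3400
  k=1: S(1,0) = 67.3587; S(1,1) = 42.2389
  k=2: S(2,0) = 85.0617; S(2,1) = 53.3400; S(2,2) = 33.4481
  k=3: S(3,0) = 107.4174; S(3,1) = 67.3587; S(3,2) = 42.2389; S(3,3) = 26.4869
Terminal payoffs V(N, i) = max(K - S_T, 0):
  V(3,0) = 0.000000; V(3,1) = 0.000000; V(3,2) = 8.021113; V(3,3) = 23.773086
Backward induction: V(k, i) = exp(-r*dt) * [p * V(k+1, i) + (1-p) * V(k+1, i+1)].
  V(2,0) = exp(-r*dt) * [p*0.000000 + (1-p)*0.000000] = 0.000000
  V(2,1) = exp(-r*dt) * [p*0.000000 + (1-p)*8.021113] = 3.809406
  V(2,2) = exp(-r*dt) * [p*8.021113 + (1-p)*23.773086] = 15.253350
  V(1,0) = exp(-r*dt) * [p*0.000000 + (1-p)*3.809406] = 1.809172
  V(1,1) = exp(-r*dt) * [p*3.809406 + (1-p)*15.253350] = 9.126265
  V(0,0) = exp(-r*dt) * [p*1.809172 + (1-p)*9.126265] = 5.228122


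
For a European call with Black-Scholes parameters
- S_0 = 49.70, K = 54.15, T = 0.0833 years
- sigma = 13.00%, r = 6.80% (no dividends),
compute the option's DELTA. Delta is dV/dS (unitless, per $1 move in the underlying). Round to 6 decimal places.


Answer: Delta = 0.017182

Derivation:
d1 = -2.1157836545; d2 = -2.1533039157
phi(d1) = 0.0425443265; exp(-qT) = 1.0000000000; exp(-rT) = 0.9943516125
N(d1) = 0.0171816060
Delta = exp(-qT) * N(d1) = 1.0000000000 * 0.0171816060 = 0.017182


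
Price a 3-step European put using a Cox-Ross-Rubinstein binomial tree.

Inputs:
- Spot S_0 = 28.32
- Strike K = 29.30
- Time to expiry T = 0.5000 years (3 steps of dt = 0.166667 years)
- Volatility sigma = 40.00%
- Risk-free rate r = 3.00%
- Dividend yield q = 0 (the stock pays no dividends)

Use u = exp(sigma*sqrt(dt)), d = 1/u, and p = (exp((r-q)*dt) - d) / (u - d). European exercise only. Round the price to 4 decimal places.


dt = T/N = 0.166667
u = exp(sigma*sqrt(dt)) = 1.177389; d = 1/u = 0.849337
p = (exp((r-q)*dt) - d) / (u - d) = 0.474545
Discount per step: exp(-r*dt) = 0.995012
Stock lattice S(k, i) with i counting down-moves:
  k=0: S(0,0) = 28.3200
  k=1: S(1,0) = 33.3437; S(1,1) = 24.0532
  k=2: S(2,0) = 39.2585; S(2,1) = 28.3200; S(2,2) = 20.4293
  k=3: S(3,0) = 46.2225; S(3,1) = 33.3437; S(3,2) = 24.0532; S(3,3) = 17.3514
Terminal payoffs V(N, i) = max(K - S_T, 0):
  V(3,0) = 0.000000; V(3,1) = 0.000000; V(3,2) = 5.246778; V(3,3) = 11.948650
Backward induction: V(k, i) = exp(-r*dt) * [p * V(k+1, i) + (1-p) * V(k+1, i+1)].
  V(2,0) = exp(-r*dt) * [p*0.000000 + (1-p)*0.000000] = 0.000000
  V(2,1) = exp(-r*dt) * [p*0.000000 + (1-p)*5.246778] = 2.743194
  V(2,2) = exp(-r*dt) * [p*5.246778 + (1-p)*11.948650] = 8.724576
  V(1,0) = exp(-r*dt) * [p*0.000000 + (1-p)*2.743194] = 1.434235
  V(1,1) = exp(-r*dt) * [p*2.743194 + (1-p)*8.724576] = 5.856782
  V(0,0) = exp(-r*dt) * [p*1.434235 + (1-p)*5.856782] = 3.739340

Answer: Price = V(0,0) = 3.7393


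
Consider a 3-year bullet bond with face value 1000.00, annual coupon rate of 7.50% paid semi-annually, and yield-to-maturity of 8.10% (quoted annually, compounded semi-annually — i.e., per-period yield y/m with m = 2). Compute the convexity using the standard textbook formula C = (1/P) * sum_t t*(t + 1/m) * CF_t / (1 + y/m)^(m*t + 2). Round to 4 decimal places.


Coupon per period c = face * coupon_rate / m = 37.500000
Periods per year m = 2; per-period yield y/m = 0.040500
Number of cashflows N = 6
Cashflows (t years, CF_t, discount factor 1/(1+y/m)^(m*t), PV):
  t = 0.5000: CF_t = 37.500000, DF = 0.961076, PV = 36.040365
  t = 1.0000: CF_t = 37.500000, DF = 0.923668, PV = 34.637545
  t = 1.5000: CF_t = 37.500000, DF = 0.887715, PV = 33.289327
  t = 2.0000: CF_t = 37.500000, DF = 0.853162, PV = 31.993587
  t = 2.5000: CF_t = 37.500000, DF = 0.819954, PV = 30.748281
  t = 3.0000: CF_t = 1037.500000, DF = 0.788039, PV = 817.590051
Price P = sum_t PV_t = 984.299156
Convexity numerator sum_t t*(t + 1/m) * CF_t / (1+y/m)^(m*t + 2):
  t = 0.5000: term = 16.644663
  t = 1.0000: term = 47.990380
  t = 1.5000: term = 92.244844
  t = 2.0000: term = 147.757238
  t = 2.5000: term = 213.008993
  t = 3.0000: term = 7929.407333
Convexity = (1/P) * sum = 8447.053451 / 984.299156 = 8.581795

Answer: Convexity = 8.5818


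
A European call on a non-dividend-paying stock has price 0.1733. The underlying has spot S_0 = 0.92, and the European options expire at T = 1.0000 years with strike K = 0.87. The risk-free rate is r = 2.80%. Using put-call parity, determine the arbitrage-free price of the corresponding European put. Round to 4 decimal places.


Answer: Put price = 0.0993

Derivation:
Put-call parity: C - P = S_0 * exp(-qT) - K * exp(-rT).
S_0 * exp(-qT) = 0.9200 * 1.00000000 = 0.92000000
K * exp(-rT) = 0.8700 * 0.97238837 = 0.84597788
P = C - S*exp(-qT) + K*exp(-rT)
P = 0.1733 - 0.92000000 + 0.84597788 = 0.0993


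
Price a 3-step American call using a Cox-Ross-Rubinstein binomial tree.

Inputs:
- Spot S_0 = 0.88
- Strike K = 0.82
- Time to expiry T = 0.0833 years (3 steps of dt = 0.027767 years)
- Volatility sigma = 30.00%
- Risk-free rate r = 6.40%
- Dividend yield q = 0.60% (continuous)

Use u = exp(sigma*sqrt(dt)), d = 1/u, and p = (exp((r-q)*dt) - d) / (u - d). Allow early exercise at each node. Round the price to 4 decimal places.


Answer: Price = V(0,0) = 0.0715

Derivation:
dt = T/N = 0.027767
u = exp(sigma*sqrt(dt)) = 1.051261; d = 1/u = 0.951239
p = (exp((r-q)*dt) - d) / (u - d) = 0.503619
Discount per step: exp(-r*dt) = 0.998225
Stock lattice S(k, i) with i counting down-moves:
  k=0: S(0,0) = 0.8800
  k=1: S(1,0) = 0.9251; S(1,1) = 0.8371
  k=2: S(2,0) = 0.9725; S(2,1) = 0.8800; S(2,2) = 0.7963
  k=3: S(3,0) = 1.0224; S(3,1) = 0.9251; S(3,2) = 0.8371; S(3,3) = 0.7574
Terminal payoffs V(N, i) = max(S_T - K, 0):
  V(3,0) = 0.202383; V(3,1) = 0.105109; V(3,2) = 0.017090; V(3,3) = 0.000000
Backward induction: V(k, i) = exp(-r*dt) * [p * V(k+1, i) + (1-p) * V(k+1, i+1)]; then take max(V_cont, immediate exercise) for American.
  V(2,0) = exp(-r*dt) * [p*0.202383 + (1-p)*0.105109] = 0.153825; exercise = 0.152531; V(2,0) = max -> 0.153825
  V(2,1) = exp(-r*dt) * [p*0.105109 + (1-p)*0.017090] = 0.061309; exercise = 0.060000; V(2,1) = max -> 0.061309
  V(2,2) = exp(-r*dt) * [p*0.017090 + (1-p)*0.000000] = 0.008592; exercise = 0.000000; V(2,2) = max -> 0.008592
  V(1,0) = exp(-r*dt) * [p*0.153825 + (1-p)*0.061309] = 0.107710; exercise = 0.105109; V(1,0) = max -> 0.107710
  V(1,1) = exp(-r*dt) * [p*0.061309 + (1-p)*0.008592] = 0.035079; exercise = 0.017090; V(1,1) = max -> 0.035079
  V(0,0) = exp(-r*dt) * [p*0.107710 + (1-p)*0.035079] = 0.071530; exercise = 0.060000; V(0,0) = max -> 0.071530


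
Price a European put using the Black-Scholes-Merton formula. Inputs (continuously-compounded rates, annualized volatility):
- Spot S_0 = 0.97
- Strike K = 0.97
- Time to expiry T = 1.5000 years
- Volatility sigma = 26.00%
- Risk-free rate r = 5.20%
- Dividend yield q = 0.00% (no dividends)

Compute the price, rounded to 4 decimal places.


Answer: Price = 0.0852

Derivation:
d1 = (ln(S/K) + (r - q + 0.5*sigma^2) * T) / (sigma * sqrt(T)) = 0.40416581
d2 = d1 - sigma * sqrt(T) = 0.08573214
exp(-rT) = 0.92496443; exp(-qT) = 1.00000000
P = K * exp(-rT) * N(-d2) - S_0 * exp(-qT) * N(-d1)
N(-d1) = 0.34304540; N(-d2) = 0.46583968
P = 0.9700 * 0.92496443 * 0.46583968 - 0.9700 * 1.00000000 * 0.34304540 = 0.0852


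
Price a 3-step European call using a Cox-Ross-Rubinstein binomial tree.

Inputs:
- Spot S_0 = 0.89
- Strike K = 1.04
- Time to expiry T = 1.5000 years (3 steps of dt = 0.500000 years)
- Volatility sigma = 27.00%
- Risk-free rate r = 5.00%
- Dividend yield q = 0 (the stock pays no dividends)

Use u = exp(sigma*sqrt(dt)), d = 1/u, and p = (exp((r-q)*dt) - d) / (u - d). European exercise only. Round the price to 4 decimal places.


Answer: Price = V(0,0) = 0.0829

Derivation:
dt = T/N = 0.500000
u = exp(sigma*sqrt(dt)) = 1.210361; d = 1/u = 0.826200
p = (exp((r-q)*dt) - d) / (u - d) = 0.518312
Discount per step: exp(-r*dt) = 0.975310
Stock lattice S(k, i) with i counting down-moves:
  k=0: S(0,0) = 0.8900
  k=1: S(1,0) = 1.0772; S(1,1) = 0.7353
  k=2: S(2,0) = 1.3038; S(2,1) = 0.8900; S(2,2) = 0.6075
  k=3: S(3,0) = 1.5781; S(3,1) = 1.0772; S(3,2) = 0.7353; S(3,3) = 0.5019
Terminal payoffs V(N, i) = max(S_T - K, 0):
  V(3,0) = 0.538102; V(3,1) = 0.037221; V(3,2) = 0.000000; V(3,3) = 0.000000
Backward induction: V(k, i) = exp(-r*dt) * [p * V(k+1, i) + (1-p) * V(k+1, i+1)].
  V(2,0) = exp(-r*dt) * [p*0.538102 + (1-p)*0.037221] = 0.289505
  V(2,1) = exp(-r*dt) * [p*0.037221 + (1-p)*0.000000] = 0.018816
  V(2,2) = exp(-r*dt) * [p*0.000000 + (1-p)*0.000000] = 0.000000
  V(1,0) = exp(-r*dt) * [p*0.289505 + (1-p)*0.018816] = 0.155189
  V(1,1) = exp(-r*dt) * [p*0.018816 + (1-p)*0.000000] = 0.009512
  V(0,0) = exp(-r*dt) * [p*0.155189 + (1-p)*0.009512] = 0.082919


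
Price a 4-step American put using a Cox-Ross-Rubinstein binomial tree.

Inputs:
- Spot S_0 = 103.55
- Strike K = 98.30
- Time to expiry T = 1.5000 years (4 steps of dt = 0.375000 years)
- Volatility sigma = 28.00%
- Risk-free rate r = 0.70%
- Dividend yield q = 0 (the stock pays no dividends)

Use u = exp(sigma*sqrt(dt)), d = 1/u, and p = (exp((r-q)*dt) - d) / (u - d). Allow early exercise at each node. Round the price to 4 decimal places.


dt = T/N = 0.375000
u = exp(sigma*sqrt(dt)) = 1.187042; d = 1/u = 0.842430
p = (exp((r-q)*dt) - d) / (u - d) = 0.464866
Discount per step: exp(-r*dt) = 0.997378
Stock lattice S(k, i) with i counting down-moves:
  k=0: S(0,0) = 103.5500
  k=1: S(1,0) = 122.9182; S(1,1) = 87.2337
  k=2: S(2,0) = 145.9090; S(2,1) = 103.5500; S(2,2) = 73.4883
  k=3: S(3,0) = 173.2001; S(3,1) = 122.9182; S(3,2) = 87.2337; S(3,3) = 61.9088
  k=4: S(4,0) = 205.5957; S(4,1) = 145.9090; S(4,2) = 103.5500; S(4,3) = 73.4883; S(4,4) = 52.1538
Terminal payoffs V(N, i) = max(K - S_T, 0):
  V(4,0) = 0.000000; V(4,1) = 0.000000; V(4,2) = 0.000000; V(4,3) = 24.811714; V(4,4) = 46.146178
Backward induction: V(k, i) = exp(-r*dt) * [p * V(k+1, i) + (1-p) * V(k+1, i+1)]; then take max(V_cont, immediate exercise) for American.
  V(3,0) = exp(-r*dt) * [p*0.000000 + (1-p)*0.000000] = 0.000000; exercise = 0.000000; V(3,0) = max -> 0.000000
  V(3,1) = exp(-r*dt) * [p*0.000000 + (1-p)*0.000000] = 0.000000; exercise = 0.000000; V(3,1) = max -> 0.000000
  V(3,2) = exp(-r*dt) * [p*0.000000 + (1-p)*24.811714] = 13.242785; exercise = 11.066336; V(3,2) = max -> 13.242785
  V(3,3) = exp(-r*dt) * [p*24.811714 + (1-p)*46.146178] = 36.133538; exercise = 36.391237; V(3,3) = max -> 36.391237
  V(2,0) = exp(-r*dt) * [p*0.000000 + (1-p)*0.000000] = 0.000000; exercise = 0.000000; V(2,0) = max -> 0.000000
  V(2,1) = exp(-r*dt) * [p*0.000000 + (1-p)*13.242785] = 7.068088; exercise = 0.000000; V(2,1) = max -> 7.068088
  V(2,2) = exp(-r*dt) * [p*13.242785 + (1-p)*36.391237] = 25.563119; exercise = 24.811714; V(2,2) = max -> 25.563119
  V(1,0) = exp(-r*dt) * [p*0.000000 + (1-p)*7.068088] = 3.772459; exercise = 0.000000; V(1,0) = max -> 3.772459
  V(1,1) = exp(-r*dt) * [p*7.068088 + (1-p)*25.563119] = 16.920933; exercise = 11.066336; V(1,1) = max -> 16.920933
  V(0,0) = exp(-r*dt) * [p*3.772459 + (1-p)*16.920933] = 10.780320; exercise = 0.000000; V(0,0) = max -> 10.780320

Answer: Price = V(0,0) = 10.7803


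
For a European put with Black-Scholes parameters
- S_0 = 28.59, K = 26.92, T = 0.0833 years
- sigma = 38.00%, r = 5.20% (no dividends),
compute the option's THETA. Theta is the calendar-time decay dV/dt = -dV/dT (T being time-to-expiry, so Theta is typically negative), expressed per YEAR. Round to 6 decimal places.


Answer: Theta = -5.692053

Derivation:
d1 = 0.6431147719; d2 = 0.5334401622
phi(d1) = 0.3244133392; exp(-qT) = 1.0000000000; exp(-rT) = 0.9956777678
Theta = -S*exp(-qT)*phi(d1)*sigma/(2*sqrt(T)) + r*K*exp(-rT)*N(-d2) - q*S*exp(-qT)*N(-d1)
N(-d1) = 0.2600748150; N(-d2) = 0.2968644611; sqrt(T) = 0.2886173938
Term 1 = -28.5900 * 1.0000000000 * 0.3244133392 * 0.3800 / (2 * 0.2886173938) = -6.1058194611
Term 2 = 0.0520 * 26.9200 * 0.9956777678 * 0.2968644611 = 0.4137665885
Term 3 = 0 (no dividend yield, q = 0)
Theta = -6.1058194611 + (0.4137665885) + (0.0000000000) = -5.692053


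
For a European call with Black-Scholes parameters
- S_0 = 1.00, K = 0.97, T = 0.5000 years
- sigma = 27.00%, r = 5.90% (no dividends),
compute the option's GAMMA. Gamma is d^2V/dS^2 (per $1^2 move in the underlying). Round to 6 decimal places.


d1 = 0.4095154318; d2 = 0.2185966009
phi(d1) = 0.3668544962; exp(-qT) = 1.0000000000; exp(-rT) = 0.9709308776
Gamma = exp(-qT) * phi(d1) / (S * sigma * sqrt(T)) = 1.0000000000 * 0.3668544962 / (1.0000 * 0.2700 * 0.7071067812) = 1.921521

Answer: Gamma = 1.921521


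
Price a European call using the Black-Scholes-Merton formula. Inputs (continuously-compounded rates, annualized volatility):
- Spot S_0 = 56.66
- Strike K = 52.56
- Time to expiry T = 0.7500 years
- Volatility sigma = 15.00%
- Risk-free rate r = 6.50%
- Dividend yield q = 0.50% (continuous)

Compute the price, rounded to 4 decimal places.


d1 = (ln(S/K) + (r - q + 0.5*sigma^2) * T) / (sigma * sqrt(T)) = 0.98958314
d2 = d1 - sigma * sqrt(T) = 0.85967933
exp(-rT) = 0.95241920; exp(-qT) = 0.99625702
C = S_0 * exp(-qT) * N(d1) - K * exp(-rT) * N(d2)
N(d1) = 0.83881104; N(d2) = 0.80501708
C = 56.6600 * 0.99625702 * 0.83881104 - 52.5600 * 0.95241920 * 0.80501708 = 7.0507

Answer: Price = 7.0507


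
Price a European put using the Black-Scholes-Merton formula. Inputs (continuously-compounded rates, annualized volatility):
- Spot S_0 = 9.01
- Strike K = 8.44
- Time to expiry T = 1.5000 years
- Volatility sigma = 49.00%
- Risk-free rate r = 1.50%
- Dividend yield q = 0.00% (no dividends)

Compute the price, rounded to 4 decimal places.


Answer: Price = 1.6780

Derivation:
d1 = (ln(S/K) + (r - q + 0.5*sigma^2) * T) / (sigma * sqrt(T)) = 0.44645327
d2 = d1 - sigma * sqrt(T) = -0.15367172
exp(-rT) = 0.97775124; exp(-qT) = 1.00000000
P = K * exp(-rT) * N(-d2) - S_0 * exp(-qT) * N(-d1)
N(-d1) = 0.32763493; N(-d2) = 0.56106571
P = 8.4400 * 0.97775124 * 0.56106571 - 9.0100 * 1.00000000 * 0.32763493 = 1.6780


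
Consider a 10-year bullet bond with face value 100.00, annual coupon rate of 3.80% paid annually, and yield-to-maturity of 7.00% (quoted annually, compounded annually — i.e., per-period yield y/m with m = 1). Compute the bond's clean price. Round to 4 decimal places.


Answer: Price = 77.5245

Derivation:
Coupon per period c = face * coupon_rate / m = 3.800000
Periods per year m = 1; per-period yield y/m = 0.070000
Number of cashflows N = 10
Cashflows (t years, CF_t, discount factor 1/(1+y/m)^(m*t), PV):
  t = 1.0000: CF_t = 3.800000, DF = 0.934579, PV = 3.551402
  t = 2.0000: CF_t = 3.800000, DF = 0.873439, PV = 3.319067
  t = 3.0000: CF_t = 3.800000, DF = 0.816298, PV = 3.101932
  t = 4.0000: CF_t = 3.800000, DF = 0.762895, PV = 2.899002
  t = 5.0000: CF_t = 3.800000, DF = 0.712986, PV = 2.709347
  t = 6.0000: CF_t = 3.800000, DF = 0.666342, PV = 2.532100
  t = 7.0000: CF_t = 3.800000, DF = 0.622750, PV = 2.366449
  t = 8.0000: CF_t = 3.800000, DF = 0.582009, PV = 2.211635
  t = 9.0000: CF_t = 3.800000, DF = 0.543934, PV = 2.066948
  t = 10.0000: CF_t = 103.800000, DF = 0.508349, PV = 52.766657
Price P = sum_t PV_t = 77.524539


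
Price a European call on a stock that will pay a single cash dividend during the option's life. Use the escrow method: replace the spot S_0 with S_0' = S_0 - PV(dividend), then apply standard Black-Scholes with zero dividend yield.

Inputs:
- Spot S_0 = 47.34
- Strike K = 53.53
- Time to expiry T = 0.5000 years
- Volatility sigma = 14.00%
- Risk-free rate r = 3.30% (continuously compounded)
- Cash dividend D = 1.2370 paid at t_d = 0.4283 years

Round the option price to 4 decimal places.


PV(D) = D * exp(-r * t_d) = 1.2370 * 0.98596551 = 1.21963934
S_0' = S_0 - PV(D) = 47.3400 - 1.21963934 = 46.12036066
d1 = (ln(S_0'/K) + (r + sigma^2/2)*T) / (sigma*sqrt(T)) = -1.28883069
d2 = d1 - sigma*sqrt(T) = -1.38782564
exp(-rT) = 0.98363538
N(d1) = 0.09872848; N(d2) = 0.08259507
C = S_0' * N(d1) - K * exp(-rT) * N(d2) = 46.12036066 * 0.09872848 - 53.5300 * 0.98363538 * 0.08259507 = 0.2044

Answer: Price = 0.2044


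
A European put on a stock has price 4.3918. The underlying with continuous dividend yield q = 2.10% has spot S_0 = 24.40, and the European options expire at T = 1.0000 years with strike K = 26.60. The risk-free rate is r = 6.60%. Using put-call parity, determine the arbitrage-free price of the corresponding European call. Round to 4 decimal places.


Put-call parity: C - P = S_0 * exp(-qT) - K * exp(-rT).
S_0 * exp(-qT) = 24.4000 * 0.97921896 = 23.89294274
K * exp(-rT) = 26.6000 * 0.93613086 = 24.90108099
C = P + S*exp(-qT) - K*exp(-rT)
C = 4.3918 + 23.89294274 - 24.90108099 = 3.3837

Answer: Call price = 3.3837


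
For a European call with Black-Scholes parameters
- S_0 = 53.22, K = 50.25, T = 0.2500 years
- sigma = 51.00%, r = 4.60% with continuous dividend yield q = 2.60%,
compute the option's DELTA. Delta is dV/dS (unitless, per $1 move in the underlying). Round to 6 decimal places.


d1 = 0.3722988965; d2 = 0.1172988965
phi(d1) = 0.3722305840; exp(-qT) = 0.9935210793; exp(-rT) = 0.9885658722
N(d1) = 0.6451648399
Delta = exp(-qT) * N(d1) = 0.9935210793 * 0.6451648399 = 0.640985

Answer: Delta = 0.640985


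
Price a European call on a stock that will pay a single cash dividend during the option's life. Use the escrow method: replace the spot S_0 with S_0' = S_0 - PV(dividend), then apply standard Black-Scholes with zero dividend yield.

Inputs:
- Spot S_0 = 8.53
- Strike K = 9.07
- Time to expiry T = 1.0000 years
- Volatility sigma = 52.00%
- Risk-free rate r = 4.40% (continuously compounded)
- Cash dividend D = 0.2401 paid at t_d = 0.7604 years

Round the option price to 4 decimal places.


Answer: Price = 1.5568

Derivation:
PV(D) = D * exp(-r * t_d) = 0.2401 * 0.96709592 = 0.23219973
S_0' = S_0 - PV(D) = 8.5300 - 0.23219973 = 8.29780027
d1 = (ln(S_0'/K) + (r + sigma^2/2)*T) / (sigma*sqrt(T)) = 0.17349652
d2 = d1 - sigma*sqrt(T) = -0.34650348
exp(-rT) = 0.95695396
N(d1) = 0.56886942; N(d2) = 0.36448218
C = S_0' * N(d1) - K * exp(-rT) * N(d2) = 8.29780027 * 0.56886942 - 9.0700 * 0.95695396 * 0.36448218 = 1.5568


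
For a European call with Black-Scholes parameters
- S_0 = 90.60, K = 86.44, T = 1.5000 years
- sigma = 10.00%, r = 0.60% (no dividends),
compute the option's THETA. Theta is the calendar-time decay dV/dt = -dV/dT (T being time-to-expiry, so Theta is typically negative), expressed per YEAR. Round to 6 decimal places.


Answer: Theta = -1.626111

Derivation:
d1 = 0.5185053875; d2 = 0.3960309003
phi(d1) = 0.3487630764; exp(-qT) = 1.0000000000; exp(-rT) = 0.9910403788
Theta = -S*exp(-qT)*phi(d1)*sigma/(2*sqrt(T)) - r*K*exp(-rT)*N(d2) + q*S*exp(-qT)*N(d1)
N(d1) = 0.6979471489; N(d2) = 0.6539588836; sqrt(T) = 1.2247448714
Term 1 = -90.6000 * 1.0000000000 * 0.3487630764 * 0.1000 / (2 * 1.2247448714) = -1.2899802832
Term 2 = -0.0060 * 86.4400 * 0.9910403788 * 0.6539588836 = -0.3361304075
Term 3 = 0 (no dividend yield, q = 0)
Theta = -1.2899802832 + (-0.3361304075) + (0.0000000000) = -1.626111


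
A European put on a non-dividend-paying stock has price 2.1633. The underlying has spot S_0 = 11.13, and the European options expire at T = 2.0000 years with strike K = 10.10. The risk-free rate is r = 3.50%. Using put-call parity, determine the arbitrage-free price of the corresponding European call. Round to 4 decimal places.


Put-call parity: C - P = S_0 * exp(-qT) - K * exp(-rT).
S_0 * exp(-qT) = 11.1300 * 1.00000000 = 11.13000000
K * exp(-rT) = 10.1000 * 0.93239382 = 9.41717758
C = P + S*exp(-qT) - K*exp(-rT)
C = 2.1633 + 11.13000000 - 9.41717758 = 3.8761

Answer: Call price = 3.8761


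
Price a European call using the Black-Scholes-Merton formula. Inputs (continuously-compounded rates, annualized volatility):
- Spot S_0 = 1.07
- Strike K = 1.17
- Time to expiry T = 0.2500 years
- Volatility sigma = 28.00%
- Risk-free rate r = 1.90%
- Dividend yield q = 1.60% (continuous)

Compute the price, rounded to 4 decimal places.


Answer: Price = 0.0249

Derivation:
d1 = (ln(S/K) + (r - q + 0.5*sigma^2) * T) / (sigma * sqrt(T)) = -0.56282215
d2 = d1 - sigma * sqrt(T) = -0.70282215
exp(-rT) = 0.99526126; exp(-qT) = 0.99600799
C = S_0 * exp(-qT) * N(d1) - K * exp(-rT) * N(d2)
N(d1) = 0.28677800; N(d2) = 0.24108330
C = 1.0700 * 0.99600799 * 0.28677800 - 1.1700 * 0.99526126 * 0.24108330 = 0.0249


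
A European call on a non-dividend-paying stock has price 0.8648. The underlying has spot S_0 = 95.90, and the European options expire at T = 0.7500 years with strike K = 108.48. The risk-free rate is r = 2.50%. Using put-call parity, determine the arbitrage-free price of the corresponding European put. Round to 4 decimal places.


Answer: Put price = 11.4298

Derivation:
Put-call parity: C - P = S_0 * exp(-qT) - K * exp(-rT).
S_0 * exp(-qT) = 95.9000 * 1.00000000 = 95.90000000
K * exp(-rT) = 108.4800 * 0.98142469 = 106.46495013
P = C - S*exp(-qT) + K*exp(-rT)
P = 0.8648 - 95.90000000 + 106.46495013 = 11.4298


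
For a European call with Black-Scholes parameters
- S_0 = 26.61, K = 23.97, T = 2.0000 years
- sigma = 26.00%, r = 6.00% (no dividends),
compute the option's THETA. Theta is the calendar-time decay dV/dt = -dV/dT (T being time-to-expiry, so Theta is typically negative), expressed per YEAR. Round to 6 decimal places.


d1 = 0.7943638574; d2 = 0.4266683312
phi(d1) = 0.2909960743; exp(-qT) = 1.0000000000; exp(-rT) = 0.8869204367
Theta = -S*exp(-qT)*phi(d1)*sigma/(2*sqrt(T)) - r*K*exp(-rT)*N(d2) + q*S*exp(-qT)*N(d1)
N(d1) = 0.7865081807; N(d2) = 0.6651895400; sqrt(T) = 1.4142135624
Term 1 = -26.6100 * 1.0000000000 * 0.2909960743 * 0.2600 / (2 * 1.4142135624) = -0.7118038934
Term 2 = -0.0600 * 23.9700 * 0.8869204367 * 0.6651895400 = -0.8484951378
Term 3 = 0 (no dividend yield, q = 0)
Theta = -0.7118038934 + (-0.8484951378) + (0.0000000000) = -1.560299

Answer: Theta = -1.560299


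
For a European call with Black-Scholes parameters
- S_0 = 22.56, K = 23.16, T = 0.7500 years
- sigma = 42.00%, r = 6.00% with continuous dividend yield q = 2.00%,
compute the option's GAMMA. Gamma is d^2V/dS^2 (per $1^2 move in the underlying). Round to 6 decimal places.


d1 = 0.1921800381; d2 = -0.1715506315
phi(d1) = 0.3916427853; exp(-qT) = 0.9851119396; exp(-rT) = 0.9559974818
Gamma = exp(-qT) * phi(d1) / (S * sigma * sqrt(T)) = 0.9851119396 * 0.3916427853 / (22.5600 * 0.4200 * 0.8660254038) = 0.047017

Answer: Gamma = 0.047017


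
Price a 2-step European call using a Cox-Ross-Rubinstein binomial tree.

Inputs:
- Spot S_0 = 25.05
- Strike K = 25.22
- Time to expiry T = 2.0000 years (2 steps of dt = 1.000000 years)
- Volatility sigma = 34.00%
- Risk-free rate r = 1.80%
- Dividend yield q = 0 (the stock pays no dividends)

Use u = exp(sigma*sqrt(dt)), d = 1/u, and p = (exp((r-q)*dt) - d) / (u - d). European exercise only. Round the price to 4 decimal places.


Answer: Price = V(0,0) = 4.5657

Derivation:
dt = T/N = 1.000000
u = exp(sigma*sqrt(dt)) = 1.404948; d = 1/u = 0.711770
p = (exp((r-q)*dt) - d) / (u - d) = 0.442012
Discount per step: exp(-r*dt) = 0.982161
Stock lattice S(k, i) with i counting down-moves:
  k=0: S(0,0) = 25.0500
  k=1: S(1,0) = 35.1939; S(1,1) = 17.8298
  k=2: S(2,0) = 49.4456; S(2,1) = 25.0500; S(2,2) = 12.6908
Terminal payoffs V(N, i) = max(S_T - K, 0):
  V(2,0) = 24.225637; V(2,1) = 0.000000; V(2,2) = 0.000000
Backward induction: V(k, i) = exp(-r*dt) * [p * V(k+1, i) + (1-p) * V(k+1, i+1)].
  V(1,0) = exp(-r*dt) * [p*24.225637 + (1-p)*0.000000] = 10.517002
  V(1,1) = exp(-r*dt) * [p*0.000000 + (1-p)*0.000000] = 0.000000
  V(0,0) = exp(-r*dt) * [p*10.517002 + (1-p)*0.000000] = 4.565714


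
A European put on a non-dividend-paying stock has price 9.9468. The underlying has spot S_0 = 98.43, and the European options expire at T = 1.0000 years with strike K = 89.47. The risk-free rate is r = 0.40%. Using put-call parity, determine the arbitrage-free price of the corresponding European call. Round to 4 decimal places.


Put-call parity: C - P = S_0 * exp(-qT) - K * exp(-rT).
S_0 * exp(-qT) = 98.4300 * 1.00000000 = 98.43000000
K * exp(-rT) = 89.4700 * 0.99600799 = 89.11283481
C = P + S*exp(-qT) - K*exp(-rT)
C = 9.9468 + 98.43000000 - 89.11283481 = 19.2640

Answer: Call price = 19.2640


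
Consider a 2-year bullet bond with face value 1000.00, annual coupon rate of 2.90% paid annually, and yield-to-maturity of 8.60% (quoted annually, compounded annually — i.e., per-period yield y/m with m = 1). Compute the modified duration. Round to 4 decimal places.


Answer: Modified duration = 1.8143

Derivation:
Coupon per period c = face * coupon_rate / m = 29.000000
Periods per year m = 1; per-period yield y/m = 0.086000
Number of cashflows N = 2
Cashflows (t years, CF_t, discount factor 1/(1+y/m)^(m*t), PV):
  t = 1.0000: CF_t = 29.000000, DF = 0.920810, PV = 26.703499
  t = 2.0000: CF_t = 1029.000000, DF = 0.847892, PV = 872.480490
Price P = sum_t PV_t = 899.183989
First compute Macaulay numerator sum_t t * PV_t:
  t * PV_t at t = 1.0000: 26.703499
  t * PV_t at t = 2.0000: 1744.960980
Macaulay duration D = 1771.664479 / 899.183989 = 1.970303
Modified duration = D / (1 + y/m) = 1.970303 / (1 + 0.086000) = 1.814275


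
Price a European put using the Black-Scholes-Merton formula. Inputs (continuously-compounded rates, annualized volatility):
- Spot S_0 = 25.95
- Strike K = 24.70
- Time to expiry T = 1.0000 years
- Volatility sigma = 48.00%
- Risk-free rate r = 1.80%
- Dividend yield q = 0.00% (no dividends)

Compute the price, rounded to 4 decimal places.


d1 = (ln(S/K) + (r - q + 0.5*sigma^2) * T) / (sigma * sqrt(T)) = 0.38035076
d2 = d1 - sigma * sqrt(T) = -0.09964924
exp(-rT) = 0.98216103; exp(-qT) = 1.00000000
P = K * exp(-rT) * N(-d2) - S_0 * exp(-qT) * N(-d1)
N(-d1) = 0.35184253; N(-d2) = 0.53968860
P = 24.7000 * 0.98216103 * 0.53968860 - 25.9500 * 1.00000000 * 0.35184253 = 3.9622

Answer: Price = 3.9622


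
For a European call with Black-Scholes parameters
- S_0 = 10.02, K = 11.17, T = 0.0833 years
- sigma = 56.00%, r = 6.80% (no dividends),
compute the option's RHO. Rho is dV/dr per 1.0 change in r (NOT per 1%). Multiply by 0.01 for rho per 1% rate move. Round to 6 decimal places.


d1 = -0.5563635912; d2 = -0.7179893317
phi(d1) = 0.3417387386; exp(-qT) = 1.0000000000; exp(-rT) = 0.9943516125
N(d2) = 0.2363819324
Rho = K*T*exp(-rT)*N(d2) = 11.1700 * 0.0833 * 0.9943516125 * 0.2363819324 = 0.218702

Answer: Rho = 0.218702


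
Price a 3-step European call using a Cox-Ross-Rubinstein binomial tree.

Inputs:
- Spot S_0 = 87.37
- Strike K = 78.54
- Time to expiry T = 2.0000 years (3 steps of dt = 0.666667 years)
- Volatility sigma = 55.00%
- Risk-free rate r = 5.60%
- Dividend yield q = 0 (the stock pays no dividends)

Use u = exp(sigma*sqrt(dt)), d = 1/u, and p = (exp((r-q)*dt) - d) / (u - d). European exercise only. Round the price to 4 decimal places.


Answer: Price = V(0,0) = 34.8987

Derivation:
dt = T/N = 0.666667
u = exp(sigma*sqrt(dt)) = 1.566859; d = 1/u = 0.638219
p = (exp((r-q)*dt) - d) / (u - d) = 0.430543
Discount per step: exp(-r*dt) = 0.963355
Stock lattice S(k, i) with i counting down-moves:
  k=0: S(0,0) = 87.3700
  k=1: S(1,0) = 136.8965; S(1,1) = 55.7612
  k=2: S(2,0) = 214.4975; S(2,1) = 87.3700; S(2,2) = 35.5879
  k=3: S(3,0) = 336.0874; S(3,1) = 136.8965; S(3,2) = 55.7612; S(3,3) = 22.7129
Terminal payoffs V(N, i) = max(S_T - K, 0):
  V(3,0) = 257.547429; V(3,1) = 58.356490; V(3,2) = 0.000000; V(3,3) = 0.000000
Backward induction: V(k, i) = exp(-r*dt) * [p * V(k+1, i) + (1-p) * V(k+1, i+1)].
  V(2,0) = exp(-r*dt) * [p*257.547429 + (1-p)*58.356490] = 138.835629
  V(2,1) = exp(-r*dt) * [p*58.356490 + (1-p)*0.000000] = 24.204284
  V(2,2) = exp(-r*dt) * [p*0.000000 + (1-p)*0.000000] = 0.000000
  V(1,0) = exp(-r*dt) * [p*138.835629 + (1-p)*24.204284] = 70.862493
  V(1,1) = exp(-r*dt) * [p*24.204284 + (1-p)*0.000000] = 10.039112
  V(0,0) = exp(-r*dt) * [p*70.862493 + (1-p)*10.039112] = 34.898695


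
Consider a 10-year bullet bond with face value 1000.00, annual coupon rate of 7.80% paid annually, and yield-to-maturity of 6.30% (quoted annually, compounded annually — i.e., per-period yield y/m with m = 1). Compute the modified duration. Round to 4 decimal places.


Coupon per period c = face * coupon_rate / m = 78.000000
Periods per year m = 1; per-period yield y/m = 0.063000
Number of cashflows N = 10
Cashflows (t years, CF_t, discount factor 1/(1+y/m)^(m*t), PV):
  t = 1.0000: CF_t = 78.000000, DF = 0.940734, PV = 73.377234
  t = 2.0000: CF_t = 78.000000, DF = 0.884980, PV = 69.028442
  t = 3.0000: CF_t = 78.000000, DF = 0.832531, PV = 64.937387
  t = 4.0000: CF_t = 78.000000, DF = 0.783190, PV = 61.088793
  t = 5.0000: CF_t = 78.000000, DF = 0.736773, PV = 57.468291
  t = 6.0000: CF_t = 78.000000, DF = 0.693107, PV = 54.062362
  t = 7.0000: CF_t = 78.000000, DF = 0.652029, PV = 50.858290
  t = 8.0000: CF_t = 78.000000, DF = 0.613386, PV = 47.844111
  t = 9.0000: CF_t = 78.000000, DF = 0.577033, PV = 45.008571
  t = 10.0000: CF_t = 1078.000000, DF = 0.542834, PV = 585.175474
Price P = sum_t PV_t = 1108.848954
First compute Macaulay numerator sum_t t * PV_t:
  t * PV_t at t = 1.0000: 73.377234
  t * PV_t at t = 2.0000: 138.056885
  t * PV_t at t = 3.0000: 194.812161
  t * PV_t at t = 4.0000: 244.355172
  t * PV_t at t = 5.0000: 287.341454
  t * PV_t at t = 6.0000: 324.374171
  t * PV_t at t = 7.0000: 356.008028
  t * PV_t at t = 8.0000: 382.752886
  t * PV_t at t = 9.0000: 405.077137
  t * PV_t at t = 10.0000: 5851.754740
Macaulay duration D = 8257.909867 / 1108.848954 = 7.447281
Modified duration = D / (1 + y/m) = 7.447281 / (1 + 0.063000) = 7.005909

Answer: Modified duration = 7.0059


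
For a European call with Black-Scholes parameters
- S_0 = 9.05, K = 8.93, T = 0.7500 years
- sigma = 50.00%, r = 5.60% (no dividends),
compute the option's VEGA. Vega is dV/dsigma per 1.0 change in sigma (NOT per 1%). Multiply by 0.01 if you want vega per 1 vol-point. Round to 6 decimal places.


d1 = 0.3443279196; d2 = -0.0886847822
phi(d1) = 0.3759799764; exp(-qT) = 1.0000000000; exp(-rT) = 0.9588697806
Vega = S * exp(-qT) * phi(d1) * sqrt(T) = 9.0500 * 1.0000000000 * 0.3759799764 * 0.8660254038 = 2.946754

Answer: Vega = 2.946754


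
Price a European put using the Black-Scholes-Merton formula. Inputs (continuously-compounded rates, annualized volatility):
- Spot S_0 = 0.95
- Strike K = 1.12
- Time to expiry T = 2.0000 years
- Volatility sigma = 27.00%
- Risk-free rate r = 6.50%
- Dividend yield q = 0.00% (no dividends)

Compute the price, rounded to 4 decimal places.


d1 = (ln(S/K) + (r - q + 0.5*sigma^2) * T) / (sigma * sqrt(T)) = 0.10024684
d2 = d1 - sigma * sqrt(T) = -0.28159082
exp(-rT) = 0.87809543; exp(-qT) = 1.00000000
P = K * exp(-rT) * N(-d2) - S_0 * exp(-qT) * N(-d1)
N(-d1) = 0.46007418; N(-d2) = 0.61087136
P = 1.1200 * 0.87809543 * 0.61087136 - 0.9500 * 1.00000000 * 0.46007418 = 0.1637

Answer: Price = 0.1637


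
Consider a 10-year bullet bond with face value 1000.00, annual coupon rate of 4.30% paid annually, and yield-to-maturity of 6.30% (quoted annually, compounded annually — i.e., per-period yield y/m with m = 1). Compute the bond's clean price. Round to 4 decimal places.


Answer: Price = 854.8681

Derivation:
Coupon per period c = face * coupon_rate / m = 43.000000
Periods per year m = 1; per-period yield y/m = 0.063000
Number of cashflows N = 10
Cashflows (t years, CF_t, discount factor 1/(1+y/m)^(m*t), PV):
  t = 1.0000: CF_t = 43.000000, DF = 0.940734, PV = 40.451552
  t = 2.0000: CF_t = 43.000000, DF = 0.884980, PV = 38.054141
  t = 3.0000: CF_t = 43.000000, DF = 0.832531, PV = 35.798816
  t = 4.0000: CF_t = 43.000000, DF = 0.783190, PV = 33.677155
  t = 5.0000: CF_t = 43.000000, DF = 0.736773, PV = 31.681237
  t = 6.0000: CF_t = 43.000000, DF = 0.693107, PV = 29.803610
  t = 7.0000: CF_t = 43.000000, DF = 0.652029, PV = 28.037262
  t = 8.0000: CF_t = 43.000000, DF = 0.613386, PV = 26.375599
  t = 9.0000: CF_t = 43.000000, DF = 0.577033, PV = 24.812417
  t = 10.0000: CF_t = 1043.000000, DF = 0.542834, PV = 566.176270
Price P = sum_t PV_t = 854.868061


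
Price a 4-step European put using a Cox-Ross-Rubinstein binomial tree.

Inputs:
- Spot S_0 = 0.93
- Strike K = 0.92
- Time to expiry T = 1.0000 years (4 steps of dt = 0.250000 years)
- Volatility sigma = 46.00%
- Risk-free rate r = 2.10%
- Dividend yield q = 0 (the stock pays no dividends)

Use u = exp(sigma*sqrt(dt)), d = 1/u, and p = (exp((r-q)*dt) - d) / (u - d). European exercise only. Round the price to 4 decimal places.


Answer: Price = V(0,0) = 0.1441

Derivation:
dt = T/N = 0.250000
u = exp(sigma*sqrt(dt)) = 1.258600; d = 1/u = 0.794534
p = (exp((r-q)*dt) - d) / (u - d) = 0.454095
Discount per step: exp(-r*dt) = 0.994764
Stock lattice S(k, i) with i counting down-moves:
  k=0: S(0,0) = 0.9300
  k=1: S(1,0) = 1.1705; S(1,1) = 0.7389
  k=2: S(2,0) = 1.4732; S(2,1) = 0.9300; S(2,2) = 0.5871
  k=3: S(3,0) = 1.8542; S(3,1) = 1.1705; S(3,2) = 0.7389; S(3,3) = 0.4665
  k=4: S(4,0) = 2.3336; S(4,1) = 1.4732; S(4,2) = 0.9300; S(4,3) = 0.5871; S(4,4) = 0.3706
Terminal payoffs V(N, i) = max(K - S_T, 0):
  V(4,0) = 0.000000; V(4,1) = 0.000000; V(4,2) = 0.000000; V(4,3) = 0.332906; V(4,4) = 0.549377
Backward induction: V(k, i) = exp(-r*dt) * [p * V(k+1, i) + (1-p) * V(k+1, i+1)].
  V(3,0) = exp(-r*dt) * [p*0.000000 + (1-p)*0.000000] = 0.000000
  V(3,1) = exp(-r*dt) * [p*0.000000 + (1-p)*0.000000] = 0.000000
  V(3,2) = exp(-r*dt) * [p*0.000000 + (1-p)*0.332906] = 0.180784
  V(3,3) = exp(-r*dt) * [p*0.332906 + (1-p)*0.549377] = 0.448717
  V(2,0) = exp(-r*dt) * [p*0.000000 + (1-p)*0.000000] = 0.000000
  V(2,1) = exp(-r*dt) * [p*0.000000 + (1-p)*0.180784] = 0.098174
  V(2,2) = exp(-r*dt) * [p*0.180784 + (1-p)*0.448717] = 0.325337
  V(1,0) = exp(-r*dt) * [p*0.000000 + (1-p)*0.098174] = 0.053313
  V(1,1) = exp(-r*dt) * [p*0.098174 + (1-p)*0.325337] = 0.221020
  V(0,0) = exp(-r*dt) * [p*0.053313 + (1-p)*0.221020] = 0.144107


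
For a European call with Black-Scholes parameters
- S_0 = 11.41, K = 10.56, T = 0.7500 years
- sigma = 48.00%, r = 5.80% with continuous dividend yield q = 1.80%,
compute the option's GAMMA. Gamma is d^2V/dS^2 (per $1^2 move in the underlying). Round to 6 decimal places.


d1 = 0.4662509628; d2 = 0.0505587690
phi(d1) = 0.3578528132; exp(-qT) = 0.9865907163; exp(-rT) = 0.9574325541
Gamma = exp(-qT) * phi(d1) / (S * sigma * sqrt(T)) = 0.9865907163 * 0.3578528132 / (11.4100 * 0.4800 * 0.8660254038) = 0.074436

Answer: Gamma = 0.074436


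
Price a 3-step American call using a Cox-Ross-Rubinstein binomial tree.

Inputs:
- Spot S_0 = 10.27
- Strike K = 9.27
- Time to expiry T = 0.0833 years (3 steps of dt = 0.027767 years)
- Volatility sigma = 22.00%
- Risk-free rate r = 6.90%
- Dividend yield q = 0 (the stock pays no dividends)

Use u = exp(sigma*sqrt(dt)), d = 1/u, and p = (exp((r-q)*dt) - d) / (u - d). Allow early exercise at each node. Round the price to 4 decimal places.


Answer: Price = V(0,0) = 1.0609

Derivation:
dt = T/N = 0.027767
u = exp(sigma*sqrt(dt)) = 1.037340; d = 1/u = 0.964004
p = (exp((r-q)*dt) - d) / (u - d) = 0.516987
Discount per step: exp(-r*dt) = 0.998086
Stock lattice S(k, i) with i counting down-moves:
  k=0: S(0,0) = 10.2700
  k=1: S(1,0) = 10.6535; S(1,1) = 9.9003
  k=2: S(2,0) = 11.0513; S(2,1) = 10.2700; S(2,2) = 9.5440
  k=3: S(3,0) = 11.4639; S(3,1) = 10.6535; S(3,2) = 9.9003; S(3,3) = 9.2004
Terminal payoffs V(N, i) = max(S_T - K, 0):
  V(3,0) = 2.193924; V(3,1) = 1.383477; V(3,2) = 0.630326; V(3,3) = 0.000000
Backward induction: V(k, i) = exp(-r*dt) * [p * V(k+1, i) + (1-p) * V(k+1, i+1)]; then take max(V_cont, immediate exercise) for American.
  V(2,0) = exp(-r*dt) * [p*2.193924 + (1-p)*1.383477] = 1.799017; exercise = 1.781274; V(2,0) = max -> 1.799017
  V(2,1) = exp(-r*dt) * [p*1.383477 + (1-p)*0.630326] = 1.017743; exercise = 1.000000; V(2,1) = max -> 1.017743
  V(2,2) = exp(-r*dt) * [p*0.630326 + (1-p)*0.000000] = 0.325246; exercise = 0.273959; V(2,2) = max -> 0.325246
  V(1,0) = exp(-r*dt) * [p*1.799017 + (1-p)*1.017743] = 1.418930; exercise = 1.383477; V(1,0) = max -> 1.418930
  V(1,1) = exp(-r*dt) * [p*1.017743 + (1-p)*0.325246] = 0.681950; exercise = 0.630326; V(1,1) = max -> 0.681950
  V(0,0) = exp(-r*dt) * [p*1.418930 + (1-p)*0.681950] = 1.060924; exercise = 1.000000; V(0,0) = max -> 1.060924
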